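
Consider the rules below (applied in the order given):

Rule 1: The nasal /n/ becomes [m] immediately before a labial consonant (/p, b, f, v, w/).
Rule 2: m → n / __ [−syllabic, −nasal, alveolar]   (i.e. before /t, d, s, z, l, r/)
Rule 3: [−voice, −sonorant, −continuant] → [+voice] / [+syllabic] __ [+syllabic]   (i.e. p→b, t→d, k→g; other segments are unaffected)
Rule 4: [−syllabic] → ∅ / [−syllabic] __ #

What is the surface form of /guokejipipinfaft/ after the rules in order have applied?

Rule 1 (nasal place assimilation): /n/ precedes the labial consonant /f/, so it assimilates in place to [m]. /guokejipipinfaft/ → guokejipipimfaft.
Rule 2 (nasal place assimilation): no segment meets the environment; /guokejipipimfaft/ is unchanged.
Rule 3 (intervocalic voicing): /k/ is a voiceless stop between vowels /o/ and /e/, so it voices to [g]. /p/ is a voiceless stop between vowels /i/ and /i/, so it voices to [b]. /p/ is a voiceless stop between vowels /i/ and /i/, so it voices to [b]. /guokejipipimfaft/ → guogejibibimfaft.
Rule 4 (final cluster simplification): /t/ is the second consonant of a word-final cluster /ft/, so it deletes. /guogejibibimfaft/ → guogejibibimfaf.

guogejibibimfaf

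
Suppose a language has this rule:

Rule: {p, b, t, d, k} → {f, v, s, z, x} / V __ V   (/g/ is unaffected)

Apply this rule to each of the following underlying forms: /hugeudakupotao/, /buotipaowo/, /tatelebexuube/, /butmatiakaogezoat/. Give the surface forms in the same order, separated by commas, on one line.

/hugeudakupotao/: /d/ is a stop between vowels /u/ and /a/, so it spirantizes to the fricative [z]. /k/ is a stop between vowels /a/ and /u/, so it spirantizes to the fricative [x]. /p/ is a stop between vowels /u/ and /o/, so it spirantizes to the fricative [f]. /t/ is a stop between vowels /o/ and /a/, so it spirantizes to the fricative [s]. → [hugeuzaxufosao].
/buotipaowo/: /t/ is a stop between vowels /o/ and /i/, so it spirantizes to the fricative [s]. /p/ is a stop between vowels /i/ and /a/, so it spirantizes to the fricative [f]. → [buosifaowo].
/tatelebexuube/: /t/ is a stop between vowels /a/ and /e/, so it spirantizes to the fricative [s]. /b/ is a stop between vowels /e/ and /e/, so it spirantizes to the fricative [v]. /b/ is a stop between vowels /u/ and /e/, so it spirantizes to the fricative [v]. → [taselevexuuve].
/butmatiakaogezoat/: /t/ is a stop between vowels /a/ and /i/, so it spirantizes to the fricative [s]. /k/ is a stop between vowels /a/ and /a/, so it spirantizes to the fricative [x]. → [butmasiaxaogezoat].

hugeuzaxufosao, buosifaowo, taselevexuuve, butmasiaxaogezoat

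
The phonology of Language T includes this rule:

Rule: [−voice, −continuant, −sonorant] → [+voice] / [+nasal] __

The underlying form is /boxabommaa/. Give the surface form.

boxabommaa

No segment of /boxabommaa/ meets the structural description of the rule, so the form surfaces unchanged.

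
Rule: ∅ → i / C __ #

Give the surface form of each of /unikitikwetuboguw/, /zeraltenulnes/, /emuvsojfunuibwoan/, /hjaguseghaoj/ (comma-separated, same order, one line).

/unikitikwetuboguw/: the form ends in the consonant /w/, so [i] is inserted word-finally. → [unikitikwetuboguwi].
/zeraltenulnes/: the form ends in the consonant /s/, so [i] is inserted word-finally. → [zeraltenulnesi].
/emuvsojfunuibwoan/: the form ends in the consonant /n/, so [i] is inserted word-finally. → [emuvsojfunuibwoani].
/hjaguseghaoj/: the form ends in the consonant /j/, so [i] is inserted word-finally. → [hjaguseghaoji].

unikitikwetuboguwi, zeraltenulnesi, emuvsojfunuibwoani, hjaguseghaoji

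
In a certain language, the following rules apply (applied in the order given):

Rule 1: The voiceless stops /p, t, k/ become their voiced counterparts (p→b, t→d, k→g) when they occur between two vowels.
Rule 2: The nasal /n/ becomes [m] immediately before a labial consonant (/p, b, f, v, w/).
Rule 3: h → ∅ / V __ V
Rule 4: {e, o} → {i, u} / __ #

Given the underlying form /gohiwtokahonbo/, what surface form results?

Rule 1 (intervocalic voicing): /k/ is a voiceless stop between vowels /o/ and /a/, so it voices to [g]. /gohiwtokahonbo/ → gohiwtogahonbo.
Rule 2 (nasal place assimilation): /n/ precedes the labial consonant /b/, so it assimilates in place to [m]. /gohiwtogahonbo/ → gohiwtogahombo.
Rule 3 (intervocalic h-deletion): /h/ occurs between vowels /o/ and /i/, so it deletes. /h/ occurs between vowels /a/ and /o/, so it deletes. /gohiwtogahombo/ → goiwtogaombo.
Rule 4 (final vowel raising): /o/ is a mid vowel in word-final position, so it raises to [u]. /goiwtogaombo/ → goiwtogaombu.

goiwtogaombu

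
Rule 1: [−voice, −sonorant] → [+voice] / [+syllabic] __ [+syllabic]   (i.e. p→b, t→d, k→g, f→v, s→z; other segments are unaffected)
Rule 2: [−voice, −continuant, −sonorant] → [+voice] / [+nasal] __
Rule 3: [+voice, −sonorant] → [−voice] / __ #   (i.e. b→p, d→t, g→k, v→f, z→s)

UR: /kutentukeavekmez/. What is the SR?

kudendugeavekmes

Rule 1 (intervocalic voicing): /t/ is a voiceless obstruent between vowels /u/ and /e/, so it voices to [d]. /k/ is a voiceless obstruent between vowels /u/ and /e/, so it voices to [g]. /kutentukeavekmez/ → kudentugeavekmez.
Rule 2 (post-nasal voicing): /t/ is a voiceless stop immediately after the nasal /n/, so it voices to [d]. /kudentugeavekmez/ → kudendugeavekmez.
Rule 3 (final devoicing): /z/ is a voiced obstruent in word-final position, so it devoices to [s]. /kudendugeavekmez/ → kudendugeavekmes.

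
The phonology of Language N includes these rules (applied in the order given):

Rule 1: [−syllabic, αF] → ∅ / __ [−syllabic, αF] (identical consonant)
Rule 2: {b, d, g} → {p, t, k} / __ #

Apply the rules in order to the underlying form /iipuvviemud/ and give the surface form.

Rule 1 (degemination): /vv/ is a geminate; the first /v/ deletes. /iipuvviemud/ → iipuviemud.
Rule 2 (final devoicing): /d/ is a voiced stop in word-final position, so it devoices to [t]. /iipuviemud/ → iipuviemut.

iipuviemut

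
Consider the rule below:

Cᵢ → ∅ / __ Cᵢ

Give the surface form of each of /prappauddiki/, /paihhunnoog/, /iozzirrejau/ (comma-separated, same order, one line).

prapaudiki, paihunoog, iozirejau

/prappauddiki/: /pp/ is a geminate; the first /p/ deletes. /dd/ is a geminate; the first /d/ deletes. → [prapaudiki].
/paihhunnoog/: /hh/ is a geminate; the first /h/ deletes. /nn/ is a geminate; the first /n/ deletes. → [paihunoog].
/iozzirrejau/: /zz/ is a geminate; the first /z/ deletes. /rr/ is a geminate; the first /r/ deletes. → [iozirejau].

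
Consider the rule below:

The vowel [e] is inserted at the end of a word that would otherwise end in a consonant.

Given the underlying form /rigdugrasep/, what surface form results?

the form ends in the consonant /p/, so [e] is inserted word-finally.
Surface form: [rigdugrasepe].

rigdugrasepe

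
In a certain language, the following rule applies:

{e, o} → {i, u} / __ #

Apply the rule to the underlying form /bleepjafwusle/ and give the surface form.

bleepjafwusli

/e/ is a mid vowel in word-final position, so it raises to [i].
The other instances of /e/ do not occur in the required environment and remain unchanged.
Surface form: [bleepjafwusli].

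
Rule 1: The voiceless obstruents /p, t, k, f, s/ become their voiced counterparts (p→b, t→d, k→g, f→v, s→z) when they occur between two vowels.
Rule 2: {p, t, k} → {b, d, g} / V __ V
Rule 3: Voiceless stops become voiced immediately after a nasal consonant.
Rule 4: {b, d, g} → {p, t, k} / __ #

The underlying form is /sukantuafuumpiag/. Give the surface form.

suganduavuumbiak

Rule 1 (intervocalic voicing): /k/ is a voiceless obstruent between vowels /u/ and /a/, so it voices to [g]. /f/ is a voiceless obstruent between vowels /a/ and /u/, so it voices to [v]. /sukantuafuumpiag/ → sugantuavuumpiag.
Rule 2 (intervocalic voicing): no segment meets the environment; /sugantuavuumpiag/ is unchanged.
Rule 3 (post-nasal voicing): /t/ is a voiceless stop immediately after the nasal /n/, so it voices to [d]. /p/ is a voiceless stop immediately after the nasal /m/, so it voices to [b]. /sugantuavuumpiag/ → suganduavuumbiag.
Rule 4 (final devoicing): /g/ is a voiced stop in word-final position, so it devoices to [k]. /suganduavuumbiag/ → suganduavuumbiak.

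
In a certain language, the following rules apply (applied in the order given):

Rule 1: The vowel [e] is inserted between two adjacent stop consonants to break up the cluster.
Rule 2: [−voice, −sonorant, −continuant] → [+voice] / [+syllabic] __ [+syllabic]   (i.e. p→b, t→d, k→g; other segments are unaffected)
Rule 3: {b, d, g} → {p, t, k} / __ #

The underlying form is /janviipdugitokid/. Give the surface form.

janviibedugidogit

Rule 1 (stop-cluster e-epenthesis): /p/ and /d/ form a stop–stop cluster, so [e] is inserted between them. /janviipdugitokid/ → janviipedugitokid.
Rule 2 (intervocalic voicing): /p/ is a voiceless stop between vowels /i/ and /e/, so it voices to [b]. /t/ is a voiceless stop between vowels /i/ and /o/, so it voices to [d]. /k/ is a voiceless stop between vowels /o/ and /i/, so it voices to [g]. /janviipedugitokid/ → janviibedugidogid.
Rule 3 (final devoicing): /d/ is a voiced stop in word-final position, so it devoices to [t]. /janviibedugidogid/ → janviibedugidogit.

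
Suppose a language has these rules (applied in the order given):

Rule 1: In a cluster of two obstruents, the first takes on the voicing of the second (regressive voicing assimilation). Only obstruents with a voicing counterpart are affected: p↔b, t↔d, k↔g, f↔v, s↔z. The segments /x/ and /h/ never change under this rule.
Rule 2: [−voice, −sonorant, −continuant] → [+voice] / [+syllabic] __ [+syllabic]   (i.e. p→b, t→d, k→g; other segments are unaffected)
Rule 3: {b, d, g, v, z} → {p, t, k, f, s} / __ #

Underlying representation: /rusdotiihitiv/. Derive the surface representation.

ruzdodiihidif

Rule 1 (regressive voicing assimilation): /s/ precedes the voiced obstruent /d/, so it voices to [z] by assimilation. /rusdotiihitiv/ → ruzdotiihitiv.
Rule 2 (intervocalic voicing): /t/ is a voiceless stop between vowels /o/ and /i/, so it voices to [d]. /t/ is a voiceless stop between vowels /i/ and /i/, so it voices to [d]. /ruzdotiihitiv/ → ruzdodiihidiv.
Rule 3 (final devoicing): /v/ is a voiced obstruent in word-final position, so it devoices to [f]. /ruzdodiihidiv/ → ruzdodiihidif.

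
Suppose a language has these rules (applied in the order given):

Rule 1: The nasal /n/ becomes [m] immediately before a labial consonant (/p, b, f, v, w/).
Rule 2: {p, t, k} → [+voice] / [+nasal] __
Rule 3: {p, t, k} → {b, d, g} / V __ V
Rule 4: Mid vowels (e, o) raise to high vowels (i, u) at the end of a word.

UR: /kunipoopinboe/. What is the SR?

kuniboobimboi

Rule 1 (nasal place assimilation): /n/ precedes the labial consonant /b/, so it assimilates in place to [m]. /kunipoopinboe/ → kunipoopimboe.
Rule 2 (post-nasal voicing): no segment meets the environment; /kunipoopimboe/ is unchanged.
Rule 3 (intervocalic voicing): /p/ is a voiceless stop between vowels /i/ and /o/, so it voices to [b]. /p/ is a voiceless stop between vowels /o/ and /i/, so it voices to [b]. /kunipoopimboe/ → kuniboobimboe.
Rule 4 (final vowel raising): /e/ is a mid vowel in word-final position, so it raises to [i]. /kuniboobimboe/ → kuniboobimboi.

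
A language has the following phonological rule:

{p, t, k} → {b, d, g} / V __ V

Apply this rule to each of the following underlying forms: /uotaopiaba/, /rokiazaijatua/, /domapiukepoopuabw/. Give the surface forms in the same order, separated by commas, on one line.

uodaobiaba, rogiazaijadua, domabiugeboobuabw

/uotaopiaba/: /t/ is a voiceless stop between vowels /o/ and /a/, so it voices to [d]. /p/ is a voiceless stop between vowels /o/ and /i/, so it voices to [b]. → [uodaobiaba].
/rokiazaijatua/: /k/ is a voiceless stop between vowels /o/ and /i/, so it voices to [g]. /t/ is a voiceless stop between vowels /a/ and /u/, so it voices to [d]. → [rogiazaijadua].
/domapiukepoopuabw/: /p/ is a voiceless stop between vowels /a/ and /i/, so it voices to [b]. /k/ is a voiceless stop between vowels /u/ and /e/, so it voices to [g]. /p/ is a voiceless stop between vowels /e/ and /o/, so it voices to [b]. /p/ is a voiceless stop between vowels /o/ and /u/, so it voices to [b]. → [domabiugeboobuabw].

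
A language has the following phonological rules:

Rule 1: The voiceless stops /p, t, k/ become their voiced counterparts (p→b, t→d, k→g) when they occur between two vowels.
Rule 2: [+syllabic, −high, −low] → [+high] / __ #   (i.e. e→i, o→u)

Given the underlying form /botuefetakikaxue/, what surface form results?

Rule 1 (intervocalic voicing): /t/ is a voiceless stop between vowels /o/ and /u/, so it voices to [d]. /t/ is a voiceless stop between vowels /e/ and /a/, so it voices to [d]. /k/ is a voiceless stop between vowels /a/ and /i/, so it voices to [g]. /k/ is a voiceless stop between vowels /i/ and /a/, so it voices to [g]. /botuefetakikaxue/ → boduefedagigaxue.
Rule 2 (final vowel raising): /e/ is a mid vowel in word-final position, so it raises to [i]. /boduefedagigaxue/ → boduefedagigaxui.

boduefedagigaxui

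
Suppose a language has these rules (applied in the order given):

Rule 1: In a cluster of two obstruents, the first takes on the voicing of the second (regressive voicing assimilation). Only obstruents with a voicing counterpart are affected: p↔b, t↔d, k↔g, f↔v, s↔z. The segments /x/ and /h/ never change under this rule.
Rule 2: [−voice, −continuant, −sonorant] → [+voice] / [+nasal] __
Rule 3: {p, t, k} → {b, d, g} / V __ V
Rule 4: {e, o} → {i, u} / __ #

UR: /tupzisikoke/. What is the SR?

Rule 1 (regressive voicing assimilation): /p/ precedes the voiced obstruent /z/, so it voices to [b] by assimilation. /tupzisikoke/ → tubzisikoke.
Rule 2 (post-nasal voicing): no segment meets the environment; /tubzisikoke/ is unchanged.
Rule 3 (intervocalic voicing): /k/ is a voiceless stop between vowels /i/ and /o/, so it voices to [g]. /k/ is a voiceless stop between vowels /o/ and /e/, so it voices to [g]. /tubzisikoke/ → tubzisigoge.
Rule 4 (final vowel raising): /e/ is a mid vowel in word-final position, so it raises to [i]. /tubzisigoge/ → tubzisigogi.

tubzisigogi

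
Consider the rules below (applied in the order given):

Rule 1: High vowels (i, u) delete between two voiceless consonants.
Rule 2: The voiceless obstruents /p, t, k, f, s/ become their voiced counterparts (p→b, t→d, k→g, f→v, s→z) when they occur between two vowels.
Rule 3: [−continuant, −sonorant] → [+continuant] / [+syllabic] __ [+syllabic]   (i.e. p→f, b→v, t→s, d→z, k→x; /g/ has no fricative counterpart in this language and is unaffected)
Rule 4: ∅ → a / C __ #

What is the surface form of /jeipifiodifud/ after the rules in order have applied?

Rule 1 (high vowel syncope): /i/ is a high vowel flanked by voiceless consonants /p/ and /f/, so it deletes. /jeipifiodifud/ → jeipfiodifud.
Rule 2 (intervocalic voicing): /f/ is a voiceless obstruent between vowels /i/ and /u/, so it voices to [v]. /jeipfiodifud/ → jeipfiodivud.
Rule 3 (intervocalic spirantization): /d/ is a stop between vowels /o/ and /i/, so it spirantizes to the fricative [z]. /jeipfiodivud/ → jeipfiozivud.
Rule 4 (final a-epenthesis): the form ends in the consonant /d/, so [a] is inserted word-finally. /jeipfiozivud/ → jeipfiozivuda.

jeipfiozivuda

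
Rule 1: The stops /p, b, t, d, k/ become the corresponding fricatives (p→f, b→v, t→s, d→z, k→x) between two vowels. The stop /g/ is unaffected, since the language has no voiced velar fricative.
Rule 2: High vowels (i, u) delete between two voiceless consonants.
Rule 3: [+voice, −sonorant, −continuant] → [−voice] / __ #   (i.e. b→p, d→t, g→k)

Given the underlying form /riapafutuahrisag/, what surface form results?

riafafsuahrisak

Rule 1 (intervocalic spirantization): /p/ is a stop between vowels /a/ and /a/, so it spirantizes to the fricative [f]. /t/ is a stop between vowels /u/ and /u/, so it spirantizes to the fricative [s]. /riapafutuahrisag/ → riafafusuahrisag.
Rule 2 (high vowel syncope): /u/ is a high vowel flanked by voiceless consonants /f/ and /s/, so it deletes. /riafafusuahrisag/ → riafafsuahrisag.
Rule 3 (final devoicing): /g/ is a voiced stop in word-final position, so it devoices to [k]. /riafafsuahrisag/ → riafafsuahrisak.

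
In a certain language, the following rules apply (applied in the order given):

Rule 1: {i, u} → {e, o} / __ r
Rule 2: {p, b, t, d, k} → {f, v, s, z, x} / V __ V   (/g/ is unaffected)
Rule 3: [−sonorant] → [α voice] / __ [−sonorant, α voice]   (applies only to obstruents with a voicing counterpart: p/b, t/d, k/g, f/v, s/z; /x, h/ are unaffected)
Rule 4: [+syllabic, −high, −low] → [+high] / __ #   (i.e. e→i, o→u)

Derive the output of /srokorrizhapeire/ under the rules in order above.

sroxorrishafeeri

Rule 1 (pre-rhotic lowering): /i/ is a high vowel immediately before /r/, so it lowers to [e]. /srokorrizhapeire/ → srokorrizhapeere.
Rule 2 (intervocalic spirantization): /k/ is a stop between vowels /o/ and /o/, so it spirantizes to the fricative [x]. /p/ is a stop between vowels /a/ and /e/, so it spirantizes to the fricative [f]. /srokorrizhapeere/ → sroxorrizhafeere.
Rule 3 (regressive voicing assimilation): /z/ precedes the voiceless obstruent /h/, so it devoices to [s] by assimilation. /sroxorrizhafeere/ → sroxorrishafeere.
Rule 4 (final vowel raising): /e/ is a mid vowel in word-final position, so it raises to [i]. /sroxorrishafeere/ → sroxorrishafeeri.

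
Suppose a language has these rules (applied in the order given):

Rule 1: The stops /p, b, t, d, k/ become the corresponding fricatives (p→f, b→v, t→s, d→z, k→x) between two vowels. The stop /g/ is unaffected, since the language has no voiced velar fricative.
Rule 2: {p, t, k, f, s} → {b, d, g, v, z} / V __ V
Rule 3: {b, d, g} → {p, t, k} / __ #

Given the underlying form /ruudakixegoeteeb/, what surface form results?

ruuzaxixegoezeep

Rule 1 (intervocalic spirantization): /d/ is a stop between vowels /u/ and /a/, so it spirantizes to the fricative [z]. /k/ is a stop between vowels /a/ and /i/, so it spirantizes to the fricative [x]. /t/ is a stop between vowels /e/ and /e/, so it spirantizes to the fricative [s]. /ruudakixegoeteeb/ → ruuzaxixegoeseeb.
Rule 2 (intervocalic voicing): /s/ is a voiceless obstruent between vowels /e/ and /e/, so it voices to [z]. /ruuzaxixegoeseeb/ → ruuzaxixegoezeeb.
Rule 3 (final devoicing): /b/ is a voiced stop in word-final position, so it devoices to [p]. /ruuzaxixegoezeeb/ → ruuzaxixegoezeep.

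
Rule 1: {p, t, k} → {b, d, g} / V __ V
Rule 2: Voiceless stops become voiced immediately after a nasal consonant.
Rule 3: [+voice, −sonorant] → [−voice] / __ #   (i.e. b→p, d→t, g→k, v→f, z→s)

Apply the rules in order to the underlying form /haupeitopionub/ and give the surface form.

Rule 1 (intervocalic voicing): /p/ is a voiceless stop between vowels /u/ and /e/, so it voices to [b]. /t/ is a voiceless stop between vowels /i/ and /o/, so it voices to [d]. /p/ is a voiceless stop between vowels /o/ and /i/, so it voices to [b]. /haupeitopionub/ → haubeidobionub.
Rule 2 (post-nasal voicing): no segment meets the environment; /haubeidobionub/ is unchanged.
Rule 3 (final devoicing): /b/ is a voiced obstruent in word-final position, so it devoices to [p]. /haubeidobionub/ → haubeidobionup.

haubeidobionup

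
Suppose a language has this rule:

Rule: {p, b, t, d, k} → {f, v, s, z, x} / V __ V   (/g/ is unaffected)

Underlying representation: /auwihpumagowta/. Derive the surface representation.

No segment of /auwihpumagowta/ meets the structural description of the rule, so the form surfaces unchanged.

auwihpumagowta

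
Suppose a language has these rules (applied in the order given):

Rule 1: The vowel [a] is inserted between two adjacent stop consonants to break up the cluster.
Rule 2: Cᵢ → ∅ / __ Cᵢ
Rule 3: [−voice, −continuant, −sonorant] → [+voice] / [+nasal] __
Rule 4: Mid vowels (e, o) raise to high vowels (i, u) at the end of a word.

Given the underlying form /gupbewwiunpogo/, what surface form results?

Rule 1 (stop-cluster a-epenthesis): /p/ and /b/ form a stop–stop cluster, so [a] is inserted between them. /gupbewwiunpogo/ → gupabewwiunpogo.
Rule 2 (degemination): /ww/ is a geminate; the first /w/ deletes. /gupabewwiunpogo/ → gupabewiunpogo.
Rule 3 (post-nasal voicing): /p/ is a voiceless stop immediately after the nasal /n/, so it voices to [b]. /gupabewiunpogo/ → gupabewiunbogo.
Rule 4 (final vowel raising): /o/ is a mid vowel in word-final position, so it raises to [u]. /gupabewiunbogo/ → gupabewiunbogu.

gupabewiunbogu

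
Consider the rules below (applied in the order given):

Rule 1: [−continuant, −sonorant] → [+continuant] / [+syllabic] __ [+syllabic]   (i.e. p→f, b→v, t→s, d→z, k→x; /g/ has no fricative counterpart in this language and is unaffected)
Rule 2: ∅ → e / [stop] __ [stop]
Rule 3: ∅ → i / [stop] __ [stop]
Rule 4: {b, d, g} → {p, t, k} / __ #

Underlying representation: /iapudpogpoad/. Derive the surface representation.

Rule 1 (intervocalic spirantization): /p/ is a stop between vowels /a/ and /u/, so it spirantizes to the fricative [f]. /iapudpogpoad/ → iafudpogpoad.
Rule 2 (stop-cluster e-epenthesis): /d/ and /p/ form a stop–stop cluster, so [e] is inserted between them. /g/ and /p/ form a stop–stop cluster, so [e] is inserted between them. /iafudpogpoad/ → iafudepogepoad.
Rule 3 (stop-cluster i-epenthesis): no segment meets the environment; /iafudepogepoad/ is unchanged.
Rule 4 (final devoicing): /d/ is a voiced stop in word-final position, so it devoices to [t]. /iafudepogepoad/ → iafudepogepoat.

iafudepogepoat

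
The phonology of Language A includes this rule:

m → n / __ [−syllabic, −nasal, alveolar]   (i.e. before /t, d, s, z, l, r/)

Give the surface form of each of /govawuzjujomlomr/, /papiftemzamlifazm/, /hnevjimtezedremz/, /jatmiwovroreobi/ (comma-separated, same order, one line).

govawuzjujonlonr, papiftenzanlifazm, hnevjintezedrenz, jatmiwovroreobi

/govawuzjujomlomr/: /m/ precedes the alveolar consonant /l/, so it assimilates in place to [n]. /m/ precedes the alveolar consonant /r/, so it assimilates in place to [n]. → [govawuzjujonlonr].
/papiftemzamlifazm/: /m/ precedes the alveolar consonant /z/, so it assimilates in place to [n]. /m/ precedes the alveolar consonant /l/, so it assimilates in place to [n]. → [papiftenzanlifazm].
/hnevjimtezedremz/: /m/ precedes the alveolar consonant /t/, so it assimilates in place to [n]. /m/ precedes the alveolar consonant /z/, so it assimilates in place to [n]. → [hnevjintezedrenz].
/jatmiwovroreobi/: the rule's environment is not met; surfaces unchanged as [jatmiwovroreobi].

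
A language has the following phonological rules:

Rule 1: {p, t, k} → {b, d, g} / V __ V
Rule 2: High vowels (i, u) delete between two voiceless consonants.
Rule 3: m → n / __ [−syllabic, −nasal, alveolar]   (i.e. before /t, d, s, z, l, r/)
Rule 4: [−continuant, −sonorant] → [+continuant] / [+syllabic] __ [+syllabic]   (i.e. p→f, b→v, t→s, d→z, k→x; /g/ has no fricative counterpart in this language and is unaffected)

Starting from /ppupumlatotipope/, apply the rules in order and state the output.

Rule 1 (intervocalic voicing): /p/ is a voiceless stop between vowels /u/ and /u/, so it voices to [b]. /t/ is a voiceless stop between vowels /a/ and /o/, so it voices to [d]. /t/ is a voiceless stop between vowels /o/ and /i/, so it voices to [d]. /p/ is a voiceless stop between vowels /i/ and /o/, so it voices to [b]. /p/ is a voiceless stop between vowels /o/ and /e/, so it voices to [b]. /ppupumlatotipope/ → ppubumladodibobe.
Rule 2 (high vowel syncope): no segment meets the environment; /ppubumladodibobe/ is unchanged.
Rule 3 (nasal place assimilation): /m/ precedes the alveolar consonant /l/, so it assimilates in place to [n]. /ppubumladodibobe/ → ppubunladodibobe.
Rule 4 (intervocalic spirantization): /b/ is a stop between vowels /u/ and /u/, so it spirantizes to the fricative [v]. /d/ is a stop between vowels /a/ and /o/, so it spirantizes to the fricative [z]. /d/ is a stop between vowels /o/ and /i/, so it spirantizes to the fricative [z]. /b/ is a stop between vowels /i/ and /o/, so it spirantizes to the fricative [v]. /b/ is a stop between vowels /o/ and /e/, so it spirantizes to the fricative [v]. /ppubunladodibobe/ → ppuvunlazozivove.

ppuvunlazozivove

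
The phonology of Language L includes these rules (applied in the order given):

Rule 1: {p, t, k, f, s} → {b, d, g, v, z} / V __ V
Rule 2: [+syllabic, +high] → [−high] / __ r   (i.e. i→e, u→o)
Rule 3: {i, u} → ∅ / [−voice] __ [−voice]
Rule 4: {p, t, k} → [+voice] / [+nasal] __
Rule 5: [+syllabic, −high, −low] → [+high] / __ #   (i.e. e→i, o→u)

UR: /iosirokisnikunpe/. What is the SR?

iozerogisnigunbi

Rule 1 (intervocalic voicing): /s/ is a voiceless obstruent between vowels /o/ and /i/, so it voices to [z]. /k/ is a voiceless obstruent between vowels /o/ and /i/, so it voices to [g]. /k/ is a voiceless obstruent between vowels /i/ and /u/, so it voices to [g]. /iosirokisnikunpe/ → iozirogisnigunpe.
Rule 2 (pre-rhotic lowering): /i/ is a high vowel immediately before /r/, so it lowers to [e]. /iozirogisnigunpe/ → iozerogisnigunpe.
Rule 3 (high vowel syncope): no segment meets the environment; /iozerogisnigunpe/ is unchanged.
Rule 4 (post-nasal voicing): /p/ is a voiceless stop immediately after the nasal /n/, so it voices to [b]. /iozerogisnigunpe/ → iozerogisnigunbe.
Rule 5 (final vowel raising): /e/ is a mid vowel in word-final position, so it raises to [i]. /iozerogisnigunbe/ → iozerogisnigunbi.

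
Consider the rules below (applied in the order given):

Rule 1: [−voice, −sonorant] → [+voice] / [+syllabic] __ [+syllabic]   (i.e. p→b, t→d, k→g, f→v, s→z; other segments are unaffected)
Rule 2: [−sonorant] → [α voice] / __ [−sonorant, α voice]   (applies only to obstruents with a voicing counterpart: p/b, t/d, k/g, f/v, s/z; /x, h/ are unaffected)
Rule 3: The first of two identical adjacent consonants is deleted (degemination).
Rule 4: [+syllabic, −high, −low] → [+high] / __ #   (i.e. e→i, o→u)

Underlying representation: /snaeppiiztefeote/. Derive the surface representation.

snaepiisteveodi

Rule 1 (intervocalic voicing): /f/ is a voiceless obstruent between vowels /e/ and /e/, so it voices to [v]. /t/ is a voiceless obstruent between vowels /o/ and /e/, so it voices to [d]. /snaeppiiztefeote/ → snaeppiizteveode.
Rule 2 (regressive voicing assimilation): /z/ precedes the voiceless obstruent /t/, so it devoices to [s] by assimilation. /snaeppiizteveode/ → snaeppiisteveode.
Rule 3 (degemination): /pp/ is a geminate; the first /p/ deletes. /snaeppiisteveode/ → snaepiisteveode.
Rule 4 (final vowel raising): /e/ is a mid vowel in word-final position, so it raises to [i]. /snaepiisteveode/ → snaepiisteveodi.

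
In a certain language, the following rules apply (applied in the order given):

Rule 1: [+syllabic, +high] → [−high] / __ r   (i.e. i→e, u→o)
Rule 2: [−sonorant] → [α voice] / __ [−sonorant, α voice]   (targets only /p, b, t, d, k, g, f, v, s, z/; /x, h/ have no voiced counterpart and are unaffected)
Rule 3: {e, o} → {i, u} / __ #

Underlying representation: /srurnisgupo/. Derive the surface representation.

srornizgupu

Rule 1 (pre-rhotic lowering): /u/ is a high vowel immediately before /r/, so it lowers to [o]. /srurnisgupo/ → srornisgupo.
Rule 2 (regressive voicing assimilation): /s/ precedes the voiced obstruent /g/, so it voices to [z] by assimilation. /srornisgupo/ → srornizgupo.
Rule 3 (final vowel raising): /o/ is a mid vowel in word-final position, so it raises to [u]. /srornizgupo/ → srornizgupu.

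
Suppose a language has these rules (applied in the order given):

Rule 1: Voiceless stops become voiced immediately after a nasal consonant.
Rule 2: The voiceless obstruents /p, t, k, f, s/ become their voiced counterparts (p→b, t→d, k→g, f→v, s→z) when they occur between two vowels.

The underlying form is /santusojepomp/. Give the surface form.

Rule 1 (post-nasal voicing): /t/ is a voiceless stop immediately after the nasal /n/, so it voices to [d]. /p/ is a voiceless stop immediately after the nasal /m/, so it voices to [b]. /santusojepomp/ → sandusojepomb.
Rule 2 (intervocalic voicing): /s/ is a voiceless obstruent between vowels /u/ and /o/, so it voices to [z]. /p/ is a voiceless obstruent between vowels /e/ and /o/, so it voices to [b]. /sandusojepomb/ → sanduzojebomb.

sanduzojebomb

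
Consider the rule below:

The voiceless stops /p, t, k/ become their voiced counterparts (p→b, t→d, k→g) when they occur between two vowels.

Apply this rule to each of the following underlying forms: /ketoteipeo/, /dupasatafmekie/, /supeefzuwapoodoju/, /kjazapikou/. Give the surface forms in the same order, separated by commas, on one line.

/ketoteipeo/: /t/ is a voiceless stop between vowels /e/ and /o/, so it voices to [d]. /t/ is a voiceless stop between vowels /o/ and /e/, so it voices to [d]. /p/ is a voiceless stop between vowels /i/ and /e/, so it voices to [b]. → [kedodeibeo].
/dupasatafmekie/: /p/ is a voiceless stop between vowels /u/ and /a/, so it voices to [b]. /t/ is a voiceless stop between vowels /a/ and /a/, so it voices to [d]. /k/ is a voiceless stop between vowels /e/ and /i/, so it voices to [g]. → [dubasadafmegie].
/supeefzuwapoodoju/: /p/ is a voiceless stop between vowels /u/ and /e/, so it voices to [b]. /p/ is a voiceless stop between vowels /a/ and /o/, so it voices to [b]. → [subeefzuwaboodoju].
/kjazapikou/: /p/ is a voiceless stop between vowels /a/ and /i/, so it voices to [b]. /k/ is a voiceless stop between vowels /i/ and /o/, so it voices to [g]. → [kjazabigou].

kedodeibeo, dubasadafmegie, subeefzuwaboodoju, kjazabigou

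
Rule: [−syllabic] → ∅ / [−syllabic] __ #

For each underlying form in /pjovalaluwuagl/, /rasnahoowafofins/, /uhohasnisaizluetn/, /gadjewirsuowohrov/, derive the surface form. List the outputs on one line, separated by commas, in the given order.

pjovalaluwuag, rasnahoowafofin, uhohasnisaizluet, gadjewirsuowohrov

/pjovalaluwuagl/: /l/ is the second consonant of a word-final cluster /gl/, so it deletes. → [pjovalaluwuag].
/rasnahoowafofins/: /s/ is the second consonant of a word-final cluster /ns/, so it deletes. → [rasnahoowafofin].
/uhohasnisaizluetn/: /n/ is the second consonant of a word-final cluster /tn/, so it deletes. → [uhohasnisaizluet].
/gadjewirsuowohrov/: the rule's environment is not met; surfaces unchanged as [gadjewirsuowohrov].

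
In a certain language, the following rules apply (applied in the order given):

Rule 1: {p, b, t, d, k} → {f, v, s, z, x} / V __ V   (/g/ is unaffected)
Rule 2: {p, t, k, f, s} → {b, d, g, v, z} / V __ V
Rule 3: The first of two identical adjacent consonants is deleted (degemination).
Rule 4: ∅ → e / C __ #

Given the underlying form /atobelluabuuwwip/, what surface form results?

azoveluavuuwipe

Rule 1 (intervocalic spirantization): /t/ is a stop between vowels /a/ and /o/, so it spirantizes to the fricative [s]. /b/ is a stop between vowels /o/ and /e/, so it spirantizes to the fricative [v]. /b/ is a stop between vowels /a/ and /u/, so it spirantizes to the fricative [v]. /atobelluabuuwwip/ → asovelluavuuwwip.
Rule 2 (intervocalic voicing): /s/ is a voiceless obstruent between vowels /a/ and /o/, so it voices to [z]. /asovelluavuuwwip/ → azovelluavuuwwip.
Rule 3 (degemination): /ll/ is a geminate; the first /l/ deletes. /ww/ is a geminate; the first /w/ deletes. /azovelluavuuwwip/ → azoveluavuuwip.
Rule 4 (final e-epenthesis): the form ends in the consonant /p/, so [e] is inserted word-finally. /azoveluavuuwip/ → azoveluavuuwipe.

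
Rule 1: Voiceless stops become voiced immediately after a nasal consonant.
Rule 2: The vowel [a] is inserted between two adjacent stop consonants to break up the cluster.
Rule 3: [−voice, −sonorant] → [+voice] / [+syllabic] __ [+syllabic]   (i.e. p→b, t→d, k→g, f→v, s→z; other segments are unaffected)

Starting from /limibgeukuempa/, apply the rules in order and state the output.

Rule 1 (post-nasal voicing): /p/ is a voiceless stop immediately after the nasal /m/, so it voices to [b]. /limibgeukuempa/ → limibgeukuemba.
Rule 2 (stop-cluster a-epenthesis): /b/ and /g/ form a stop–stop cluster, so [a] is inserted between them. /limibgeukuemba/ → limibageukuemba.
Rule 3 (intervocalic voicing): /k/ is a voiceless obstruent between vowels /u/ and /u/, so it voices to [g]. /limibageukuemba/ → limibageuguemba.

limibageuguemba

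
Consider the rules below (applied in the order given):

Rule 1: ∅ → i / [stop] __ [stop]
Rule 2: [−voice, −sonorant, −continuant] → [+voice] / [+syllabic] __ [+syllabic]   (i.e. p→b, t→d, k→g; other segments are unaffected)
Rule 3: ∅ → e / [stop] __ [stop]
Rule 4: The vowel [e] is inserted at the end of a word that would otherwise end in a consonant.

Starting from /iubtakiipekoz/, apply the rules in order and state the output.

Rule 1 (stop-cluster i-epenthesis): /b/ and /t/ form a stop–stop cluster, so [i] is inserted between them. /iubtakiipekoz/ → iubitakiipekoz.
Rule 2 (intervocalic voicing): /t/ is a voiceless stop between vowels /i/ and /a/, so it voices to [d]. /k/ is a voiceless stop between vowels /a/ and /i/, so it voices to [g]. /p/ is a voiceless stop between vowels /i/ and /e/, so it voices to [b]. /k/ is a voiceless stop between vowels /e/ and /o/, so it voices to [g]. /iubitakiipekoz/ → iubidagiibegoz.
Rule 3 (stop-cluster e-epenthesis): no segment meets the environment; /iubidagiibegoz/ is unchanged.
Rule 4 (final e-epenthesis): the form ends in the consonant /z/, so [e] is inserted word-finally. /iubidagiibegoz/ → iubidagiibegoze.

iubidagiibegoze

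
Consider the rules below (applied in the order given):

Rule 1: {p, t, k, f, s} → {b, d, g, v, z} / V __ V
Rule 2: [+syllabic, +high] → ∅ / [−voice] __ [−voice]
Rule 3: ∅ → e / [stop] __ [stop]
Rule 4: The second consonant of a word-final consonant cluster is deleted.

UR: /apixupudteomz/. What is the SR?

abixubudeteom

Rule 1 (intervocalic voicing): /p/ is a voiceless obstruent between vowels /a/ and /i/, so it voices to [b]. /p/ is a voiceless obstruent between vowels /u/ and /u/, so it voices to [b]. /apixupudteomz/ → abixubudteomz.
Rule 2 (high vowel syncope): no segment meets the environment; /abixubudteomz/ is unchanged.
Rule 3 (stop-cluster e-epenthesis): /d/ and /t/ form a stop–stop cluster, so [e] is inserted between them. /abixubudteomz/ → abixubudeteomz.
Rule 4 (final cluster simplification): /z/ is the second consonant of a word-final cluster /mz/, so it deletes. /abixubudeteomz/ → abixubudeteom.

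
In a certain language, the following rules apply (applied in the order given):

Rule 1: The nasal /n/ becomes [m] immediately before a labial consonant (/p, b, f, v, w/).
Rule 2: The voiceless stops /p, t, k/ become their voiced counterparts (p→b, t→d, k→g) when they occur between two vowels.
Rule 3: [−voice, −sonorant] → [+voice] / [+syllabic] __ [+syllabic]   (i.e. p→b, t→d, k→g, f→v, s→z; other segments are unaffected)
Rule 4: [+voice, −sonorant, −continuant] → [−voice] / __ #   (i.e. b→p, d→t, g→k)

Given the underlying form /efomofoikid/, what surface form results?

Rule 1 (nasal place assimilation): no segment meets the environment; /efomofoikid/ is unchanged.
Rule 2 (intervocalic voicing): /k/ is a voiceless stop between vowels /i/ and /i/, so it voices to [g]. /efomofoikid/ → efomofoigid.
Rule 3 (intervocalic voicing): /f/ is a voiceless obstruent between vowels /e/ and /o/, so it voices to [v]. /f/ is a voiceless obstruent between vowels /o/ and /o/, so it voices to [v]. /efomofoigid/ → evomovoigid.
Rule 4 (final devoicing): /d/ is a voiced stop in word-final position, so it devoices to [t]. /evomovoigid/ → evomovoigit.

evomovoigit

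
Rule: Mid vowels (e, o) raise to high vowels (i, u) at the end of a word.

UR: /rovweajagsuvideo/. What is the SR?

rovweajagsuvideu

Scanning /rovweajagsuvideo/: /o/ at position 2 is not in the conditioning environment; /e/ at position 5 is not in the conditioning environment; /e/ at position 15 is not in the conditioning environment; /o/ is a mid vowel in word-final position, so it raises to [u].
Result: [rovweajagsuvideu].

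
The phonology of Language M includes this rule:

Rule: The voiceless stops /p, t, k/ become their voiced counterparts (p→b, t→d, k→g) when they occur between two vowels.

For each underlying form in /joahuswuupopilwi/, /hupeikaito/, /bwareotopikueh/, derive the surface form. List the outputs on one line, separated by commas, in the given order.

/joahuswuupopilwi/: /p/ is a voiceless stop between vowels /u/ and /o/, so it voices to [b]. /p/ is a voiceless stop between vowels /o/ and /i/, so it voices to [b]. → [joahuswuubobilwi].
/hupeikaito/: /p/ is a voiceless stop between vowels /u/ and /e/, so it voices to [b]. /k/ is a voiceless stop between vowels /i/ and /a/, so it voices to [g]. /t/ is a voiceless stop between vowels /i/ and /o/, so it voices to [d]. → [hubeigaido].
/bwareotopikueh/: /t/ is a voiceless stop between vowels /o/ and /o/, so it voices to [d]. /p/ is a voiceless stop between vowels /o/ and /i/, so it voices to [b]. /k/ is a voiceless stop between vowels /i/ and /u/, so it voices to [g]. → [bwareodobigueh].

joahuswuubobilwi, hubeigaido, bwareodobigueh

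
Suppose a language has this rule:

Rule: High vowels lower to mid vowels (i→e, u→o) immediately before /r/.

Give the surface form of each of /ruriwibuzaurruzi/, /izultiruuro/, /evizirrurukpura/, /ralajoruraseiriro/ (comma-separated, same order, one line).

/ruriwibuzaurruzi/: /u/ is a high vowel immediately before /r/, so it lowers to [o]. /u/ is a high vowel immediately before /r/, so it lowers to [o]. → [roriwibuzaorruzi].
/izultiruuro/: /i/ is a high vowel immediately before /r/, so it lowers to [e]. /u/ is a high vowel immediately before /r/, so it lowers to [o]. → [izulteruoro].
/evizirrurukpura/: /i/ is a high vowel immediately before /r/, so it lowers to [e]. /u/ is a high vowel immediately before /r/, so it lowers to [o]. /u/ is a high vowel immediately before /r/, so it lowers to [o]. → [evizerrorukpora].
/ralajoruraseiriro/: /u/ is a high vowel immediately before /r/, so it lowers to [o]. /i/ is a high vowel immediately before /r/, so it lowers to [e]. /i/ is a high vowel immediately before /r/, so it lowers to [e]. → [ralajororaseerero].

roriwibuzaorruzi, izulteruoro, evizerrorukpora, ralajororaseerero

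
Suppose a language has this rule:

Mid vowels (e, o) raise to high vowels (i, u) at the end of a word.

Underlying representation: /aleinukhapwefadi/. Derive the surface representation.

No segment of /aleinukhapwefadi/ meets the structural description of the rule, so the form surfaces unchanged.

aleinukhapwefadi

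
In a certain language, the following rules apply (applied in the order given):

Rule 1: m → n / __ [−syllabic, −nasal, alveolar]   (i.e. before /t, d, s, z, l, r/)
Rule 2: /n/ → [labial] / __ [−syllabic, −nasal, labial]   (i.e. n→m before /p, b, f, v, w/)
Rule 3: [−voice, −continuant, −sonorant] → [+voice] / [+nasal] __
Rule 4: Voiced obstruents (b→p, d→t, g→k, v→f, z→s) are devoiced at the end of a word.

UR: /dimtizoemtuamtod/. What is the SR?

Rule 1 (nasal place assimilation): /m/ precedes the alveolar consonant /t/, so it assimilates in place to [n]. /m/ precedes the alveolar consonant /t/, so it assimilates in place to [n]. /m/ precedes the alveolar consonant /t/, so it assimilates in place to [n]. /dimtizoemtuamtod/ → dintizoentuantod.
Rule 2 (nasal place assimilation): no segment meets the environment; /dintizoentuantod/ is unchanged.
Rule 3 (post-nasal voicing): /t/ is a voiceless stop immediately after the nasal /n/, so it voices to [d]. /t/ is a voiceless stop immediately after the nasal /n/, so it voices to [d]. /t/ is a voiceless stop immediately after the nasal /n/, so it voices to [d]. /dintizoentuantod/ → dindizoenduandod.
Rule 4 (final devoicing): /d/ is a voiced obstruent in word-final position, so it devoices to [t]. /dindizoenduandod/ → dindizoenduandot.

dindizoenduandot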